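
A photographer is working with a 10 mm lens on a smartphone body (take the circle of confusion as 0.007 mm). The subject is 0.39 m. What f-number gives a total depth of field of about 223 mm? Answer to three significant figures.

f/9.99

Write h = H − f = f²/(N·c). The thin-lens limits are Dn = s·h/(h + (s−f)) and Df = s·h/(h − (s−f)), so DoF = Df − Dn = 2·s·(s−f)·h / (h² − (s−f)²).
That is a quadratic in h: DoF·h² − 2·s·(s−f)·h − DoF·(s−f)² = 0 ⇒ h = (s−f)·(s + √(s² + DoF²)) / DoF = 380 × (390 + √(390² + 223²)) / 223 = 380 × (390 + 449.254) / 223 ≈ 1430.1 mm.
Then N = f²/(c·h) = 10² / (0.007 × 1430.1) = 100 / 10.011 ≈ 9.99.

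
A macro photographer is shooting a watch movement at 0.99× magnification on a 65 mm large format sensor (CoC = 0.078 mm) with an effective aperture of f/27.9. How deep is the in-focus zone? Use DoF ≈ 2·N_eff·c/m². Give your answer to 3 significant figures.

At magnification m, DoF ≈ 2·N_eff·c/m² = 2 × 27.9 × 0.078 / 0.99² = 4.352 / 0.9801 ≈ 4.44 mm.

4.44 mm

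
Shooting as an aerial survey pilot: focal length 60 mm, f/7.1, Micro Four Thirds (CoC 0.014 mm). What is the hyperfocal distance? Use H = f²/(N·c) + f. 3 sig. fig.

Hyperfocal distance H = f²/(N·c) + f = 60²/(7.1 × 0.014) + 60 = 3600/0.0994 + 60 ≈ 36277.3 mm ≈ 36.3 m.

36.3 m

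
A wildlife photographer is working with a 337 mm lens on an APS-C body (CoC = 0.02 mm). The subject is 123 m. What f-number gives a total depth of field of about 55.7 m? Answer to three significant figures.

f/9.99

Write h = H − f = f²/(N·c). The thin-lens limits are Dn = s·h/(h + (s−f)) and Df = s·h/(h − (s−f)), so DoF = Df − Dn = 2·s·(s−f)·h / (h² − (s−f)²).
That is a quadratic in h: DoF·h² − 2·s·(s−f)·h − DoF·(s−f)² = 0 ⇒ h = (s−f)·(s + √(s² + DoF²)) / DoF = 122663 × (123000 + √(123000² + 55700²)) / 55700 = 122663 × (123000 + 135024) / 55700 ≈ 568223 mm.
Then N = f²/(c·h) = 337² / (0.02 × 568223) = 113569 / 11364 ≈ 9.99.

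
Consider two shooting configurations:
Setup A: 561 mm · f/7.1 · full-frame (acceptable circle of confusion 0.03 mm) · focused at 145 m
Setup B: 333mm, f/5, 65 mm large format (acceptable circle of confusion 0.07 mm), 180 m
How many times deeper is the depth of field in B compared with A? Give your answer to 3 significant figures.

10.5

Setup A: H = 561²/(7.1×0.03) + 561 ≈ 1478124.4 mm; DoF = Df − Dn = 160710 − 132088 ≈ 28622 mm.
Setup B: H = 333²/(5×0.07) + 333 ≈ 317158.7 mm; DoF = Df − Dn = 415786 − 114863 ≈ 300923 mm.
Ratio = 300923 / 28622 ≈ 10.5.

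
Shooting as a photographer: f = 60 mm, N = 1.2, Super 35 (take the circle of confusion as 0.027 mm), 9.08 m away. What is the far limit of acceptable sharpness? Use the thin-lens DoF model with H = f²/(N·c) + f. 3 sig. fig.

9.88 m

Hyperfocal distance H = f²/(N·c) + f = 60²/(1.2 × 0.027) + 60 = 3600/0.0324 + 60 ≈ 111171.1 mm ≈ 111.2 m.
Far limit Df = s·(H − f)/(H − s) = 9080 × (111171.1 − 60) / (111171.1 − 9080) = 9080 × 111111.1 / 102091.1 ≈ 9882.2 mm ≈ 9.88 m.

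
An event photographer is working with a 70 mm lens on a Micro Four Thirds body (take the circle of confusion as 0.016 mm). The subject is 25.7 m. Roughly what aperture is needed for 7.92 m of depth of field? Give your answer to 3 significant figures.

Write h = H − f = f²/(N·c). The thin-lens limits are Dn = s·h/(h + (s−f)) and Df = s·h/(h − (s−f)), so DoF = Df − Dn = 2·s·(s−f)·h / (h² − (s−f)²).
That is a quadratic in h: DoF·h² − 2·s·(s−f)·h − DoF·(s−f)² = 0 ⇒ h = (s−f)·(s + √(s² + DoF²)) / DoF = 25630 × (25700 + √(25700² + 7920²)) / 7920 = 25630 × (25700 + 26892.7) / 7920 ≈ 170196 mm.
Then N = f²/(c·h) = 70² / (0.016 × 170196) = 4900 / 2723.1 ≈ 1.80.

f/1.80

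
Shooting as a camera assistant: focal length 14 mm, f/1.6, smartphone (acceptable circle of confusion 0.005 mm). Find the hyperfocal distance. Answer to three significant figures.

Hyperfocal distance H = f²/(N·c) + f = 14²/(1.6 × 0.005) + 14 = 196/0.008 + 14 ≈ 24514.0 mm ≈ 24.5 m.

24.5 m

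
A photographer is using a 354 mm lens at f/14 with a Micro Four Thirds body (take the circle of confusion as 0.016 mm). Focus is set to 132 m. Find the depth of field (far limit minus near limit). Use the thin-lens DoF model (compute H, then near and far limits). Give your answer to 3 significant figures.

Hyperfocal distance H = f²/(N·c) + f = 354²/(14 × 0.016) + 354 = 125316/0.224 + 354 ≈ 559800.4 mm ≈ 559.8 m.
Near limit Dn = s·(H − f)/(H + s − 2f) = 132000 × (559800.4 − 354) / (559800.4 + 132000 − 2 × 354) = 132000 × 559446.4 / 691092.4 ≈ 106855 mm.
Far limit Df = s·(H − f)/(H − s) = 132000 × (559800.4 − 354) / (559800.4 − 132000) = 132000 × 559446.4 / 427800.4 ≈ 172620 mm.
Depth of field = Df − Dn = 172620 − 106855 ≈ 65765 mm ≈ 65.8 m.

65.8 m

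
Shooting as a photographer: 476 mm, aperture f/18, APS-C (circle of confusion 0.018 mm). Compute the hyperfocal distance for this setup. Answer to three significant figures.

Hyperfocal distance H = f²/(N·c) + f = 476²/(18 × 0.018) + 476 = 226576/0.324 + 476 ≈ 699784.6 mm ≈ 700 m.

700 m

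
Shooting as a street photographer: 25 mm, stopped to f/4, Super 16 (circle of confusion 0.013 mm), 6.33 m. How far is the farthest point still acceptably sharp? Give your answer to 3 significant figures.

Hyperfocal distance H = f²/(N·c) + f = 25²/(4 × 0.013) + 25 = 625/0.052 + 25 ≈ 12044.2 mm ≈ 12.04 m.
Far limit Df = s·(H − f)/(H − s) = 6330 × (12044.2 − 25) / (12044.2 − 6330) = 6330 × 12019.2 / 5714.2 ≈ 13314 mm ≈ 13.3 m.

13.3 m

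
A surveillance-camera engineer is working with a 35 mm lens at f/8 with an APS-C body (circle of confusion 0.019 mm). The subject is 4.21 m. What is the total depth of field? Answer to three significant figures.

5.96 m

Hyperfocal distance H = f²/(N·c) + f = 35²/(8 × 0.019) + 35 = 1225/0.152 + 35 ≈ 8094.2 mm ≈ 8.094 m.
Near limit Dn = s·(H − f)/(H + s − 2f) = 4210 × (8094.2 − 35) / (8094.2 + 4210 − 2 × 35) = 4210 × 8059.2 / 12234.2 ≈ 2773.3 mm.
Far limit Df = s·(H − f)/(H − s) = 4210 × (8094.2 − 35) / (8094.2 − 4210) = 4210 × 8059.2 / 3884.2 ≈ 8735.2 mm.
Depth of field = Df − Dn = 8735.2 − 2773.3 ≈ 5961.9 mm ≈ 5.96 m.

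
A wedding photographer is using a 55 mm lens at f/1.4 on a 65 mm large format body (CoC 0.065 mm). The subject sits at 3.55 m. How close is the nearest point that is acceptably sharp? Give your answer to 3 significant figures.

Hyperfocal distance H = f²/(N·c) + f = 55²/(1.4 × 0.065) + 55 = 3025/0.091 + 55 ≈ 33296.8 mm ≈ 33.30 m.
Near limit Dn = s·(H − f)/(H + s − 2f) = 3550 × (33296.8 − 55) / (33296.8 + 3550 − 2 × 55) = 3550 × 33241.8 / 36736.8 ≈ 3212.3 mm ≈ 3.21 m.

3.21 m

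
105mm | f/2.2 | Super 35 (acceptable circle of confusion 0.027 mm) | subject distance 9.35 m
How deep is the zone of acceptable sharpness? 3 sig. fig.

Hyperfocal distance H = f²/(N·c) + f = 105²/(2.2 × 0.027) + 105 = 11025/0.0594 + 105 ≈ 185711.1 mm ≈ 185.7 m.
Near limit Dn = s·(H − f)/(H + s − 2f) = 9350 × (185711.1 − 105) / (185711.1 + 9350 − 2 × 105) = 9350 × 185606.1 / 194851.1 ≈ 8906.38 mm.
Far limit Df = s·(H − f)/(H − s) = 9350 × (185711.1 − 105) / (185711.1 − 9350) = 9350 × 185606.1 / 176361.1 ≈ 9840.14 mm.
Depth of field = Df − Dn = 9840.14 − 8906.38 ≈ 933.76 mm ≈ 0.934 m.

0.934 m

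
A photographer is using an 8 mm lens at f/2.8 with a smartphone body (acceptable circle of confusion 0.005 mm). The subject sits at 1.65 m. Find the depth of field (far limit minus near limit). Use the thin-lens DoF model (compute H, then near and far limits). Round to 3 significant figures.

Hyperfocal distance H = f²/(N·c) + f = 8²/(2.8 × 0.005) + 8 = 64/0.014 + 8 ≈ 4579.4 mm ≈ 4.579 m.
Near limit Dn = s·(H − f)/(H + s − 2f) = 1650 × (4579.4 − 8) / (4579.4 + 1650 − 2 × 8) = 1650 × 4571.4 / 6213.4 ≈ 1214.0 mm.
Far limit Df = s·(H − f)/(H − s) = 1650 × (4579.4 − 8) / (4579.4 − 1650) = 1650 × 4571.4 / 2929.4 ≈ 2574.9 mm.
Depth of field = Df − Dn = 2574.9 − 1214.0 ≈ 1360.9 mm ≈ 1.36 m.

1.36 m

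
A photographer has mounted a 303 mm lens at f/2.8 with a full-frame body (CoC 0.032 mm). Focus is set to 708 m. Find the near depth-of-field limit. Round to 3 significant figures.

419 m

Hyperfocal distance H = f²/(N·c) + f = 303²/(2.8 × 0.032) + 303 = 91809/0.0896 + 303 ≈ 1024957.0 mm ≈ 1025 m.
Near limit Dn = s·(H − f)/(H + s − 2f) = 708000 × (1024957.0 − 303) / (1024957.0 + 708000 − 2 × 303) = 708000 × 1024654.0 / 1732351.0 ≈ 418769 mm ≈ 419 m.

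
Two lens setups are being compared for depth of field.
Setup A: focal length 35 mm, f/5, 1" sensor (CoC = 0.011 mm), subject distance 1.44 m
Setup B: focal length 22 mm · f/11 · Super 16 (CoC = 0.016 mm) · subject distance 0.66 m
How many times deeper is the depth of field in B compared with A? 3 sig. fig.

1.77

Setup A: H = 35²/(5×0.011) + 35 ≈ 22307.7 mm; DoF = Df − Dn = 1536.95 − 1354.55 ≈ 182.40 mm.
Setup B: H = 22²/(11×0.016) + 22 ≈ 2772.0 mm; DoF = Df − Dn = 859.38 − 535.71 ≈ 323.67 mm.
Ratio = 323.67 / 182.40 ≈ 1.77.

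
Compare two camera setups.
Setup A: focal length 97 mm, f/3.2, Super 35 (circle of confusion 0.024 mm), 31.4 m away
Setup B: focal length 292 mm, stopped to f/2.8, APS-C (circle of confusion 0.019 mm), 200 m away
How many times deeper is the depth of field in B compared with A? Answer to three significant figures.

2.95

Setup A: H = 97²/(3.2×0.024) + 97 ≈ 122610.0 mm; DoF = Df − Dn = 42176 − 25010 ≈ 17166 mm.
Setup B: H = 292²/(2.8×0.019) + 292 ≈ 1602998.8 mm; DoF = Df − Dn = 228469 − 177840 ≈ 50629 mm.
Ratio = 50629 / 17166 ≈ 2.95.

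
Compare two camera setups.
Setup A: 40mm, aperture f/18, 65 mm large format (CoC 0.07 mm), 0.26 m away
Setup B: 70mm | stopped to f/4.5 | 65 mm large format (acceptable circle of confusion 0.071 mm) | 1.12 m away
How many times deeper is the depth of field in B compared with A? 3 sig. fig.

1.66

Setup A: H = 40²/(18×0.07) + 40 ≈ 1309.8 mm; DoF = Df − Dn = 314.484 − 221.607 ≈ 92.877 mm.
Setup B: H = 70²/(4.5×0.071) + 70 ≈ 15406.5 mm; DoF = Df − Dn = 1202.32 − 1048.23 ≈ 154.09 mm.
Ratio = 154.09 / 92.877 ≈ 1.66.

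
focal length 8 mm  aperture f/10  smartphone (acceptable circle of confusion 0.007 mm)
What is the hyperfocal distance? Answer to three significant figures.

Hyperfocal distance H = f²/(N·c) + f = 8²/(10 × 0.007) + 8 = 64/0.07 + 8 ≈ 922.3 mm ≈ 0.922 m.

0.922 m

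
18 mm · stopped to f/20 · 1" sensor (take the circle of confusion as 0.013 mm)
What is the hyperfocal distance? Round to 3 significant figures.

Hyperfocal distance H = f²/(N·c) + f = 18²/(20 × 0.013) + 18 = 324/0.26 + 18 ≈ 1264.2 mm ≈ 1.26 m.

1.26 m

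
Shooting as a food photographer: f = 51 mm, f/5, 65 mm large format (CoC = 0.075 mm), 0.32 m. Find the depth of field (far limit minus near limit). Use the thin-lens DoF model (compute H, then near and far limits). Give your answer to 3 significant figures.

24.9 mm

Hyperfocal distance H = f²/(N·c) + f = 51²/(5 × 0.075) + 51 = 2601/0.375 + 51 ≈ 6987.0 mm ≈ 6.987 m.
Near limit Dn = s·(H − f)/(H + s − 2f) = 320 × (6987.0 − 51) / (6987.0 + 320 − 2 × 51) = 320 × 6936.0 / 7205.0 ≈ 308.053 mm.
Far limit Df = s·(H − f)/(H − s) = 320 × (6987.0 − 51) / (6987.0 − 320) = 320 × 6936.0 / 6667.0 ≈ 332.911 mm.
Depth of field = Df − Dn = 332.911 − 308.053 ≈ 24.858 mm.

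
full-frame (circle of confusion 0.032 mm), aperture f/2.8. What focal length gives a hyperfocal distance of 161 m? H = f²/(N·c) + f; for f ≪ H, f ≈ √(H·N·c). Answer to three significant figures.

120 mm

From H = f²/(N·c) + f, with f ≪ H: f ≈ √(H·N·c) = √(161000 × 2.8 × 0.032) = √14426 ≈ 120.1 mm.
The +f correction barely moves this — solving exactly, f² + N·c·f − N·c·H = 0 ⇒ f = (−N·c + √((N·c)² + 4·N·c·H))/2 = (−0.0896 + √57702)/2 ≈ 120.06 mm, so f ≈ 120 mm.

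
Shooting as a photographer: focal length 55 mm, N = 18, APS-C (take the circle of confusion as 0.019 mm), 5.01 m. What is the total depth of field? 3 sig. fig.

8.18 m

Hyperfocal distance H = f²/(N·c) + f = 55²/(18 × 0.019) + 55 = 3025/0.342 + 55 ≈ 8900.0 mm ≈ 8.900 m.
Near limit Dn = s·(H − f)/(H + s − 2f) = 5010 × (8900.0 − 55) / (8900.0 + 5010 − 2 × 55) = 5010 × 8845.0 / 13800.0 ≈ 3211.1 mm.
Far limit Df = s·(H − f)/(H − s) = 5010 × (8900.0 − 55) / (8900.0 − 5010) = 5010 × 8845.0 / 3890.0 ≈ 11391.6 mm.
Depth of field = Df − Dn = 11391.6 − 3211.1 ≈ 8180.5 mm ≈ 8.18 m.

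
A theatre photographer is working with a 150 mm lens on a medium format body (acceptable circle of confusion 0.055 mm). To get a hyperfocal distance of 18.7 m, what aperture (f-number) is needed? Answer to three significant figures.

Rearrange H = f²/(N·c) + f for N: N = f² / ((H − f)·c).
N = 150² / ((18700 − 150) × 0.055) = 22500 / 1020 ≈ 22.1.

f/22.1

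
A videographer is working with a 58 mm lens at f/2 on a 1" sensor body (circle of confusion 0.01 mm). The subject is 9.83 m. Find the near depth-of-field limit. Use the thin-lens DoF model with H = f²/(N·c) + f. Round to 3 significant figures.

Hyperfocal distance H = f²/(N·c) + f = 58²/(2 × 0.01) + 58 = 3364/0.02 + 58 ≈ 168258.0 mm ≈ 168.3 m.
Near limit Dn = s·(H − f)/(H + s − 2f) = 9830 × (168258.0 − 58) / (168258.0 + 9830 − 2 × 58) = 9830 × 168200.0 / 177972.0 ≈ 9290.3 mm ≈ 9.29 m.

9.29 m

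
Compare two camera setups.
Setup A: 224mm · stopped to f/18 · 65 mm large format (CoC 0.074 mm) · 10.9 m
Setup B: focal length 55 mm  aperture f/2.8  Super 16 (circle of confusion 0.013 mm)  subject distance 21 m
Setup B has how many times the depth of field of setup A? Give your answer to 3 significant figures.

1.68

Setup A: H = 224²/(18×0.074) + 224 ≈ 37893.7 mm; DoF = Df − Dn = 15211.0 − 8493.0 ≈ 6718.0 mm.
Setup B: H = 55²/(2.8×0.013) + 55 ≈ 83159.4 mm; DoF = Df − Dn = 28076 − 16773 ≈ 11303 mm.
Ratio = 11303 / 6718.0 ≈ 1.68.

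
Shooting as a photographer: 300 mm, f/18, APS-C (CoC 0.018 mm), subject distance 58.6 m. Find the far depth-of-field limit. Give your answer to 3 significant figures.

Hyperfocal distance H = f²/(N·c) + f = 300²/(18 × 0.018) + 300 = 90000/0.324 + 300 ≈ 278077.8 mm ≈ 278.1 m.
Far limit Df = s·(H − f)/(H − s) = 58600 × (278077.8 − 300) / (278077.8 − 58600) = 58600 × 277777.8 / 219477.8 ≈ 74166 mm ≈ 74.2 m.

74.2 m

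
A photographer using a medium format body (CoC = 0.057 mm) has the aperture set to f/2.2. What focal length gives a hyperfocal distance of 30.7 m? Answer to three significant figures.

62.0 mm

From H = f²/(N·c) + f, with f ≪ H: f ≈ √(H·N·c) = √(30700 × 2.2 × 0.057) = √3849.8 ≈ 62.05 mm.
Exact: f² + N·c·f − N·c·H = 0 ⇒ f = (−N·c + √((N·c)² + 4·N·c·H))/2 = (−0.1254 + √15399)/2 ≈ 61.984 mm ≈ 62.0 mm.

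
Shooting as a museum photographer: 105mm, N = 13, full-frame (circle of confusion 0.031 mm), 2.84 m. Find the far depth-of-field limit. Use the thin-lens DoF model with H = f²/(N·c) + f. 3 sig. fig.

Hyperfocal distance H = f²/(N·c) + f = 105²/(13 × 0.031) + 105 = 11025/0.403 + 105 ≈ 27462.3 mm ≈ 27.46 m.
Far limit Df = s·(H − f)/(H − s) = 2840 × (27462.3 − 105) / (27462.3 − 2840) = 2840 × 27357.3 / 24622.3 ≈ 3155.5 mm ≈ 3.16 m.

3.16 m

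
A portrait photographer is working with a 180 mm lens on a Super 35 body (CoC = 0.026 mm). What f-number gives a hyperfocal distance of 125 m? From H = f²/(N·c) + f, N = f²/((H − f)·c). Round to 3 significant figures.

Rearrange H = f²/(N·c) + f for N: N = f² / ((H − f)·c).
N = 180² / ((125000 − 180) × 0.026) = 32400 / 3245 ≈ 9.98.

f/9.98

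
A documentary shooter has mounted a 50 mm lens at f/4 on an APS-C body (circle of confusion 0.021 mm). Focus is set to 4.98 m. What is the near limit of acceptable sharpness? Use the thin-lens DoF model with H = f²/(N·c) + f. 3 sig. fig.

4.27 m

Hyperfocal distance H = f²/(N·c) + f = 50²/(4 × 0.021) + 50 = 2500/0.084 + 50 ≈ 29811.9 mm ≈ 29.81 m.
Near limit Dn = s·(H − f)/(H + s − 2f) = 4980 × (29811.9 − 50) / (29811.9 + 4980 − 2 × 50) = 4980 × 29761.9 / 34691.9 ≈ 4272.3 mm ≈ 4.27 m.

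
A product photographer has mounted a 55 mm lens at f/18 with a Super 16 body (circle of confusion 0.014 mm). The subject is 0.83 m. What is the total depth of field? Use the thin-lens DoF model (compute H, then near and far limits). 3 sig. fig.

108 mm

Hyperfocal distance H = f²/(N·c) + f = 55²/(18 × 0.014) + 55 = 3025/0.252 + 55 ≈ 12059.0 mm ≈ 12.06 m.
Near limit Dn = s·(H − f)/(H + s − 2f) = 830 × (12059.0 − 55) / (12059.0 + 830 − 2 × 55) = 830 × 12004.0 / 12779.0 ≈ 779.66 mm.
Far limit Df = s·(H − f)/(H − s) = 830 × (12059.0 − 55) / (12059.0 − 830) = 830 × 12004.0 / 11229.0 ≈ 887.28 mm.
Depth of field = Df − Dn = 887.28 − 779.66 ≈ 107.62 mm.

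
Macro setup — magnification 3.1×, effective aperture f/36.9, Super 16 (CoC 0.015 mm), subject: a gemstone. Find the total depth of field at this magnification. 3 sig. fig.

0.115 mm

At magnification m, DoF ≈ 2·N_eff·c/m² = 2 × 36.9 × 0.015 / 3.1² = 1.107 / 9.61 ≈ 0.115 mm.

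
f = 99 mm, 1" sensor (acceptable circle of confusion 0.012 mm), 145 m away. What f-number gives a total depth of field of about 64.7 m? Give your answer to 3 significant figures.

Write h = H − f = f²/(N·c). The thin-lens limits are Dn = s·h/(h + (s−f)) and Df = s·h/(h − (s−f)), so DoF = Df − Dn = 2·s·(s−f)·h / (h² − (s−f)²).
That is a quadratic in h: DoF·h² − 2·s·(s−f)·h − DoF·(s−f)² = 0 ⇒ h = (s−f)·(s + √(s² + DoF²)) / DoF = 144901 × (145000 + √(145000² + 64700²)) / 64700 = 144901 × (145000 + 158780) / 64700 ≈ 680340 mm.
Then N = f²/(c·h) = 99² / (0.012 × 680340) = 9801 / 8164.1 ≈ 1.20.

f/1.20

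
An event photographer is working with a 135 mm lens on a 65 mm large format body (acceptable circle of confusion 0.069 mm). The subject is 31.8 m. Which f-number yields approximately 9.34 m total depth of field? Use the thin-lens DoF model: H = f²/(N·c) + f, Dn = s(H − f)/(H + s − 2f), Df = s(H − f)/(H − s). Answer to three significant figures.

Write h = H − f = f²/(N·c). The thin-lens limits are Dn = s·h/(h + (s−f)) and Df = s·h/(h − (s−f)), so DoF = Df − Dn = 2·s·(s−f)·h / (h² − (s−f)²).
That is a quadratic in h: DoF·h² − 2·s·(s−f)·h − DoF·(s−f)² = 0 ⇒ h = (s−f)·(s + √(s² + DoF²)) / DoF = 31665 × (31800 + √(31800² + 9340²)) / 9340 = 31665 × (31800 + 33143.3) / 9340 ≈ 220174 mm.
Then N = f²/(c·h) = 135² / (0.069 × 220174) = 18225 / 15192 ≈ 1.20.

f/1.20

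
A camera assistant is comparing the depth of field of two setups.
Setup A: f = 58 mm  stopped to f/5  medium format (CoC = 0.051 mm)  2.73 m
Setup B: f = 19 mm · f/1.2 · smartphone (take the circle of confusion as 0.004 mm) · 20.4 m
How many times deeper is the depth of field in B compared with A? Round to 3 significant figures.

Setup A: H = 58²/(5×0.051) + 58 ≈ 13250.2 mm; DoF = Df − Dn = 3423.4 − 2270.2 ≈ 1153.2 mm.
Setup B: H = 19²/(1.2×0.004) + 19 ≈ 75227.3 mm; DoF = Df − Dn = 27983 − 16050 ≈ 11933 mm.
Ratio = 11933 / 1153.2 ≈ 10.3.

10.3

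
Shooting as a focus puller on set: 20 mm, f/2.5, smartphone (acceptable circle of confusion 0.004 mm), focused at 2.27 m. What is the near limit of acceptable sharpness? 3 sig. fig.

2.15 m

Hyperfocal distance H = f²/(N·c) + f = 20²/(2.5 × 0.004) + 20 = 400/0.01 + 20 ≈ 40020.0 mm ≈ 40.02 m.
Near limit Dn = s·(H − f)/(H + s − 2f) = 2270 × (40020.0 − 20) / (40020.0 + 2270 − 2 × 20) = 2270 × 40000.0 / 42250.0 ≈ 2149.1 mm ≈ 2.15 m.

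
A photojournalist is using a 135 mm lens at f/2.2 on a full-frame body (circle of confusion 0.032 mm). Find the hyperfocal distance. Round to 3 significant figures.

259 m

Hyperfocal distance H = f²/(N·c) + f = 135²/(2.2 × 0.032) + 135 = 18225/0.0704 + 135 ≈ 259012.8 mm ≈ 259 m.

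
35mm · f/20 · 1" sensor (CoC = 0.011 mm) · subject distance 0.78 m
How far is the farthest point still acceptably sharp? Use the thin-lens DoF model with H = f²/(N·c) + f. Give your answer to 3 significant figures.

0.900 m

Hyperfocal distance H = f²/(N·c) + f = 35²/(20 × 0.011) + 35 = 1225/0.22 + 35 ≈ 5603.2 mm ≈ 5.603 m.
Far limit Df = s·(H − f)/(H − s) = 780 × (5603.2 − 35) / (5603.2 − 780) = 780 × 5568.2 / 4823.2 ≈ 900.48 mm ≈ 0.900 m.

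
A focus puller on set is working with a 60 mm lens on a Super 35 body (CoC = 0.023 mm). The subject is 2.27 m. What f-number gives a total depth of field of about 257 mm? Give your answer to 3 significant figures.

Write h = H − f = f²/(N·c). The thin-lens limits are Dn = s·h/(h + (s−f)) and Df = s·h/(h − (s−f)), so DoF = Df − Dn = 2·s·(s−f)·h / (h² − (s−f)²).
That is a quadratic in h: DoF·h² − 2·s·(s−f)·h − DoF·(s−f)² = 0 ⇒ h = (s−f)·(s + √(s² + DoF²)) / DoF = 2210 × (2270 + √(2270² + 257²)) / 257 = 2210 × (2270 + 2284.50) / 257 ≈ 39165 mm.
Then N = f²/(c·h) = 60² / (0.023 × 39165) = 3600 / 900.80 ≈ 4.

f/4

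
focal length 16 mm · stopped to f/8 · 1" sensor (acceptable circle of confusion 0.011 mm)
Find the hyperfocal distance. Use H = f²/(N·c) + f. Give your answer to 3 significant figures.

2.93 m

Hyperfocal distance H = f²/(N·c) + f = 16²/(8 × 0.011) + 16 = 256/0.088 + 16 ≈ 2925.1 mm ≈ 2.93 m.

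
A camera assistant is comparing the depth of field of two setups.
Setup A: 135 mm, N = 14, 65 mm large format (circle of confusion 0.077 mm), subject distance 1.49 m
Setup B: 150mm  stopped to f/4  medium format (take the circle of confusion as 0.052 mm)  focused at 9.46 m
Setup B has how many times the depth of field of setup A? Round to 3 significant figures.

Setup A: H = 135²/(14×0.077) + 135 ≈ 17041.3 mm; DoF = Df − Dn = 1619.83 − 1379.44 ≈ 240.39 mm.
Setup B: H = 150²/(4×0.052) + 150 ≈ 108323.1 mm; DoF = Df − Dn = 10350.9 − 8710.3 ≈ 1640.6 mm.
Ratio = 1640.6 / 240.39 ≈ 6.82.

6.82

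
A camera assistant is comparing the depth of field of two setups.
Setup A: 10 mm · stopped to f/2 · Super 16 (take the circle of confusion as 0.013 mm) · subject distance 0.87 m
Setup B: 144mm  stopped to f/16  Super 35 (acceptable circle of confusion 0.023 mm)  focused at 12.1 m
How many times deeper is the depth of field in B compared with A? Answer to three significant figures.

Setup A: H = 10²/(2×0.013) + 10 ≈ 3856.2 mm; DoF = Df − Dn = 1120.56 − 711.02 ≈ 409.54 mm.
Setup B: H = 144²/(16×0.023) + 144 ≈ 56491.8 mm; DoF = Df − Dn = 15358.9 − 9982.0 ≈ 5376.9 mm.
Ratio = 5376.9 / 409.54 ≈ 13.1.

13.1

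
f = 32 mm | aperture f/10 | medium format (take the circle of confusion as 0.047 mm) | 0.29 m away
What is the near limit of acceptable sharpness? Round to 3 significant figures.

259 mm

Hyperfocal distance H = f²/(N·c) + f = 32²/(10 × 0.047) + 32 = 1024/0.47 + 32 ≈ 2210.7 mm ≈ 2.211 m.
Near limit Dn = s·(H − f)/(H + s − 2f) = 290 × (2210.7 − 32) / (2210.7 + 290 − 2 × 32) = 290 × 2178.7 / 2436.7 ≈ 259.29 mm.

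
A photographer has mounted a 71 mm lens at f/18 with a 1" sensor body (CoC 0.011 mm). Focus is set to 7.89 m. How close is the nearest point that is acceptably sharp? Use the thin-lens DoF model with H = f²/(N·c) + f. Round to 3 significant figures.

Hyperfocal distance H = f²/(N·c) + f = 71²/(18 × 0.011) + 71 = 5041/0.198 + 71 ≈ 25530.6 mm ≈ 25.53 m.
Near limit Dn = s·(H − f)/(H + s − 2f) = 7890 × (25530.6 − 71) / (25530.6 + 7890 − 2 × 71) = 7890 × 25459.6 / 33278.6 ≈ 6036.2 mm ≈ 6.04 m.

6.04 m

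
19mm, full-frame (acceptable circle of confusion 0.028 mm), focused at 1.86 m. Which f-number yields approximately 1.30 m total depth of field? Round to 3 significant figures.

f/2.20

Write h = H − f = f²/(N·c). The thin-lens limits are Dn = s·h/(h + (s−f)) and Df = s·h/(h − (s−f)), so DoF = Df − Dn = 2·s·(s−f)·h / (h² − (s−f)²).
That is a quadratic in h: DoF·h² − 2·s·(s−f)·h − DoF·(s−f)² = 0 ⇒ h = (s−f)·(s + √(s² + DoF²)) / DoF = 1841 × (1860 + √(1860² + 1300²)) / 1300 = 1841 × (1860 + 2269.27) / 1300 ≈ 5847.7 mm.
Then N = f²/(c·h) = 19² / (0.028 × 5847.7) = 361 / 163.74 ≈ 2.20.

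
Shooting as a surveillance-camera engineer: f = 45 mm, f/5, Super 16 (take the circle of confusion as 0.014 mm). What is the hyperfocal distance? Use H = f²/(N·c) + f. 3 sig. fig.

Hyperfocal distance H = f²/(N·c) + f = 45²/(5 × 0.014) + 45 = 2025/0.07 + 45 ≈ 28973.6 mm ≈ 29.0 m.

29.0 m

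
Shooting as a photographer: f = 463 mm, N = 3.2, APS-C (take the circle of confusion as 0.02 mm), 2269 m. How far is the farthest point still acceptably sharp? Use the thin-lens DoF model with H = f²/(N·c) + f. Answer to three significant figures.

Hyperfocal distance H = f²/(N·c) + f = 463²/(3.2 × 0.02) + 463 = 214369/0.064 + 463 ≈ 3349978.6 mm ≈ 3350 m.
Far limit Df = s·(H − f)/(H − s) = 2269000 × (3349978.6 − 463) / (3349978.6 − 2269000) = 2269000 × 3349515.6 / 1080978.6 ≈ 7030713 mm ≈ 7030 m.

7030 m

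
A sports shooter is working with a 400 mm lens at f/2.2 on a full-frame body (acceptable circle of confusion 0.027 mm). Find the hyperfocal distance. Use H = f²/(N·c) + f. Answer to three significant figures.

Hyperfocal distance H = f²/(N·c) + f = 400²/(2.2 × 0.027) + 400 = 160000/0.0594 + 400 ≈ 2694002.7 mm ≈ 2690 m.

2690 m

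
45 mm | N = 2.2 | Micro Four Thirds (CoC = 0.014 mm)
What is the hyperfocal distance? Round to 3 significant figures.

Hyperfocal distance H = f²/(N·c) + f = 45²/(2.2 × 0.014) + 45 = 2025/0.0308 + 45 ≈ 65791.8 mm ≈ 65.8 m.

65.8 m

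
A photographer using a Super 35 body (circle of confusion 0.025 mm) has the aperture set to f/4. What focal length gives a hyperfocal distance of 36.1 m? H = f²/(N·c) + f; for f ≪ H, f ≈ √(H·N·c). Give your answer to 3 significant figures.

60.0 mm

From H = f²/(N·c) + f, with f ≪ H: f ≈ √(H·N·c) = √(36100 × 4 × 0.025) = √3610.0 ≈ 60.08 mm.
Exact: f² + N·c·f − N·c·H = 0 ⇒ f = (−N·c + √((N·c)² + 4·N·c·H))/2 = (−0.1 + √14440)/2 ≈ 60.033 mm ≈ 60.0 mm.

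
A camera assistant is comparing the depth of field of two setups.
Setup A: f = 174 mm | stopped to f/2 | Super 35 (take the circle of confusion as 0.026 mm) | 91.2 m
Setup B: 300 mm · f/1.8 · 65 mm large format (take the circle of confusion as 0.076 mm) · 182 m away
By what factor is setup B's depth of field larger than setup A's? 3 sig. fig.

Setup A: H = 174²/(2×0.026) + 174 ≈ 582404.8 mm; DoF = Df − Dn = 108100 − 78870 ≈ 29230 mm.
Setup B: H = 300²/(1.8×0.076) + 300 ≈ 658194.7 mm; DoF = Df − Dn = 251445 − 142613 ≈ 108832 mm.
Ratio = 108832 / 29230 ≈ 3.72.

3.72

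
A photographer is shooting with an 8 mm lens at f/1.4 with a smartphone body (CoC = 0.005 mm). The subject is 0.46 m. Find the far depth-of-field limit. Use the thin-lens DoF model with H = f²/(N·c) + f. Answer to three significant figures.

Hyperfocal distance H = f²/(N·c) + f = 8²/(1.4 × 0.005) + 8 = 64/0.007 + 8 ≈ 9150.9 mm ≈ 9.151 m.
Far limit Df = s·(H − f)/(H − s) = 460 × (9150.9 − 8) / (9150.9 − 460) = 460 × 9142.9 / 8690.9 ≈ 483.92 mm.

484 mm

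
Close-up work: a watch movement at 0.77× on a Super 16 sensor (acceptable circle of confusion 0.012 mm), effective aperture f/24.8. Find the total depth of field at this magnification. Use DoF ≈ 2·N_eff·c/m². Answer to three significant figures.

1.00 mm

At magnification m, DoF ≈ 2·N_eff·c/m² = 2 × 24.8 × 0.012 / 0.77² = 0.5952 / 0.5929 ≈ 1 mm.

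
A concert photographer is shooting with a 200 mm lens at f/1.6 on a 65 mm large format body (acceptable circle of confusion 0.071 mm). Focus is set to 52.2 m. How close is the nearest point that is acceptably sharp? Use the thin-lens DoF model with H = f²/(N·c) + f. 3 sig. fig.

45.5 m

Hyperfocal distance H = f²/(N·c) + f = 200²/(1.6 × 0.071) + 200 = 40000/0.1136 + 200 ≈ 352312.7 mm ≈ 352.3 m.
Near limit Dn = s·(H − f)/(H + s − 2f) = 52200 × (352312.7 − 200) / (352312.7 + 52200 − 2 × 200) = 52200 × 352112.7 / 404112.7 ≈ 45483 mm ≈ 45.5 m.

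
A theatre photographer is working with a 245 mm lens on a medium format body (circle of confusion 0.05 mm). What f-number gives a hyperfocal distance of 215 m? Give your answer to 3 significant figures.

f/5.59

Rearrange H = f²/(N·c) + f for N: N = f² / ((H − f)·c).
N = 245² / ((215000 − 245) × 0.05) = 60025 / 10738 ≈ 5.59.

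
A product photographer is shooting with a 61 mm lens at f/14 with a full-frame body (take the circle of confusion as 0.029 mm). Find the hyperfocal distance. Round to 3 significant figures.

Hyperfocal distance H = f²/(N·c) + f = 61²/(14 × 0.029) + 61 = 3721/0.406 + 61 ≈ 9226.0 mm ≈ 9.23 m.

9.23 m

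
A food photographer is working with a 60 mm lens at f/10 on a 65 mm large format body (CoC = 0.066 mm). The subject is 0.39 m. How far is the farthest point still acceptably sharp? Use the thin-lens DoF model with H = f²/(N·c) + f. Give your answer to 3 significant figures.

Hyperfocal distance H = f²/(N·c) + f = 60²/(10 × 0.066) + 60 = 3600/0.66 + 60 ≈ 5514.5 mm ≈ 5.515 m.
Far limit Df = s·(H − f)/(H − s) = 390 × (5514.5 − 60) / (5514.5 − 390) = 390 × 5454.5 / 5124.5 ≈ 415.11 mm.

415 mm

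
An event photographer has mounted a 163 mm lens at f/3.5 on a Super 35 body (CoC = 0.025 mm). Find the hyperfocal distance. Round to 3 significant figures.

Hyperfocal distance H = f²/(N·c) + f = 163²/(3.5 × 0.025) + 163 = 26569/0.0875 + 163 ≈ 303808.7 mm ≈ 304 m.

304 m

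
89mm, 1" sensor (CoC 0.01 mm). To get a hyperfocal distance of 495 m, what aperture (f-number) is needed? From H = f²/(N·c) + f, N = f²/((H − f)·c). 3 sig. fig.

f/1.60

Rearrange H = f²/(N·c) + f for N: N = f² / ((H − f)·c).
N = 89² / ((495000 − 89) × 0.01) = 7921 / 4949 ≈ 1.60.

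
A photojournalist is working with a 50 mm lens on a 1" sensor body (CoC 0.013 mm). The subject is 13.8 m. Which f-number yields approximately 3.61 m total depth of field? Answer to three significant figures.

f/1.80

Write h = H − f = f²/(N·c). The thin-lens limits are Dn = s·h/(h + (s−f)) and Df = s·h/(h − (s−f)), so DoF = Df − Dn = 2·s·(s−f)·h / (h² − (s−f)²).
That is a quadratic in h: DoF·h² − 2·s·(s−f)·h − DoF·(s−f)² = 0 ⇒ h = (s−f)·(s + √(s² + DoF²)) / DoF = 13750 × (13800 + √(13800² + 3610²)) / 3610 = 13750 × (13800 + 14264.4) / 3610 ≈ 106893 mm.
Then N = f²/(c·h) = 50² / (0.013 × 106893) = 2500 / 1389.6 ≈ 1.80.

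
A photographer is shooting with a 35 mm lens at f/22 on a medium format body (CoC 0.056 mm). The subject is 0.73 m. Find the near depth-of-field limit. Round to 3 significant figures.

430 mm

Hyperfocal distance H = f²/(N·c) + f = 35²/(22 × 0.056) + 35 = 1225/1.232 + 35 ≈ 1029.3 mm ≈ 1.029 m.
Near limit Dn = s·(H − f)/(H + s − 2f) = 730 × (1029.3 − 35) / (1029.3 + 730 − 2 × 35) = 730 × 994.3 / 1689.3 ≈ 429.67 mm.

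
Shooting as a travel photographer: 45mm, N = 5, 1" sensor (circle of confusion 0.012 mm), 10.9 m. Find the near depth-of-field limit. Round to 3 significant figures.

8.25 m

Hyperfocal distance H = f²/(N·c) + f = 45²/(5 × 0.012) + 45 = 2025/0.06 + 45 ≈ 33795.0 mm ≈ 33.80 m.
Near limit Dn = s·(H − f)/(H + s − 2f) = 10900 × (33795.0 − 45) / (33795.0 + 10900 − 2 × 45) = 10900 × 33750.0 / 44605.0 ≈ 8247.4 mm ≈ 8.25 m.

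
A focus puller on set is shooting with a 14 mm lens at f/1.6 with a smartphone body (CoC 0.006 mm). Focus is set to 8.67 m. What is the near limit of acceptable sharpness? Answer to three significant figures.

6.09 m

Hyperfocal distance H = f²/(N·c) + f = 14²/(1.6 × 0.006) + 14 = 196/0.0096 + 14 ≈ 20430.7 mm ≈ 20.43 m.
Near limit Dn = s·(H − f)/(H + s − 2f) = 8670 × (20430.7 − 14) / (20430.7 + 8670 − 2 × 14) = 8670 × 20416.7 / 29072.7 ≈ 6088.6 mm ≈ 6.09 m.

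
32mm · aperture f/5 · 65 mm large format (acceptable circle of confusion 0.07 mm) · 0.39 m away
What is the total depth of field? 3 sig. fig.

96.9 mm

Hyperfocal distance H = f²/(N·c) + f = 32²/(5 × 0.07) + 32 = 1024/0.35 + 32 ≈ 2957.7 mm ≈ 2.958 m.
Near limit Dn = s·(H − f)/(H + s − 2f) = 390 × (2957.7 − 32) / (2957.7 + 390 − 2 × 32) = 390 × 2925.7 / 3283.7 ≈ 347.481 mm.
Far limit Df = s·(H − f)/(H − s) = 390 × (2957.7 − 32) / (2957.7 − 390) = 390 × 2925.7 / 2567.7 ≈ 444.375 mm.
Depth of field = Df − Dn = 444.375 − 347.481 ≈ 96.894 mm.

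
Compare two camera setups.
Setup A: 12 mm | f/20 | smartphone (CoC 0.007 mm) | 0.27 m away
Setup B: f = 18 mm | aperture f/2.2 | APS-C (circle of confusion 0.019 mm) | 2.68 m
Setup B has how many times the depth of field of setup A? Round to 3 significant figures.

14.4

Setup A: H = 12²/(20×0.007) + 12 ≈ 1040.6 mm; DoF = Df − Dn = 360.40 − 215.86 ≈ 144.54 mm.
Setup B: H = 18²/(2.2×0.019) + 18 ≈ 7769.2 mm; DoF = Df − Dn = 4081.8 − 1994.9 ≈ 2086.9 mm.
Ratio = 2086.9 / 144.54 ≈ 14.4.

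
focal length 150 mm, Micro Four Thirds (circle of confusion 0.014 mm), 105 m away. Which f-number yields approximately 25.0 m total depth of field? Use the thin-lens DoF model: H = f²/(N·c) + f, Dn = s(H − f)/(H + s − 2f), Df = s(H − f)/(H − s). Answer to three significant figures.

Write h = H − f = f²/(N·c). The thin-lens limits are Dn = s·h/(h + (s−f)) and Df = s·h/(h − (s−f)), so DoF = Df − Dn = 2·s·(s−f)·h / (h² − (s−f)²).
That is a quadratic in h: DoF·h² − 2·s·(s−f)·h − DoF·(s−f)² = 0 ⇒ h = (s−f)·(s + √(s² + DoF²)) / DoF = 104850 × (105000 + √(105000² + 25000²)) / 25000 = 104850 × (105000 + 107935) / 25000 ≈ 893050 mm.
Then N = f²/(c·h) = 150² / (0.014 × 893050) = 22500 / 12503 ≈ 1.80.

f/1.80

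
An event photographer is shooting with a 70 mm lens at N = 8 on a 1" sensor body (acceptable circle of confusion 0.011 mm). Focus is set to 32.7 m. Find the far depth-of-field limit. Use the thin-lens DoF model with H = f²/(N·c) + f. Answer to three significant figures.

Hyperfocal distance H = f²/(N·c) + f = 70²/(8 × 0.011) + 70 = 4900/0.088 + 70 ≈ 55751.8 mm ≈ 55.75 m.
Far limit Df = s·(H − f)/(H − s) = 32700 × (55751.8 − 70) / (55751.8 − 32700) = 32700 × 55681.8 / 23051.8 ≈ 78987 mm ≈ 79.0 m.

79.0 m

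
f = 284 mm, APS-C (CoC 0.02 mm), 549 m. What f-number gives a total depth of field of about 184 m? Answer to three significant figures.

f/1.20

Write h = H − f = f²/(N·c). The thin-lens limits are Dn = s·h/(h + (s−f)) and Df = s·h/(h − (s−f)), so DoF = Df − Dn = 2·s·(s−f)·h / (h² − (s−f)²).
That is a quadratic in h: DoF·h² − 2·s·(s−f)·h − DoF·(s−f)² = 0 ⇒ h = (s−f)·(s + √(s² + DoF²)) / DoF = 548716 × (549000 + √(549000² + 184000²)) / 184000 = 548716 × (549000 + 579014) / 184000 ≈ 3363909 mm.
Then N = f²/(c·h) = 284² / (0.02 × 3363909) = 80656 / 67278 ≈ 1.20.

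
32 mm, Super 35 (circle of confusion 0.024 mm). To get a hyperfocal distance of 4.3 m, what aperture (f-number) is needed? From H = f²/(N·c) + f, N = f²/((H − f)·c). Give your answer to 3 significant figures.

f/10

Rearrange H = f²/(N·c) + f for N: N = f² / ((H − f)·c).
N = 32² / ((4300 − 32) × 0.024) = 1024 / 102.4 ≈ 10.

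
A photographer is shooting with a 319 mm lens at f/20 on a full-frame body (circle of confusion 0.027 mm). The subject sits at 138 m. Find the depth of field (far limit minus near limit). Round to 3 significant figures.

Hyperfocal distance H = f²/(N·c) + f = 319²/(20 × 0.027) + 319 = 101761/0.54 + 319 ≈ 188765.3 mm ≈ 188.8 m.
Near limit Dn = s·(H − f)/(H + s − 2f) = 138000 × (188765.3 − 319) / (188765.3 + 138000 − 2 × 319) = 138000 × 188446.3 / 326127.3 ≈ 79741 mm.
Far limit Df = s·(H − f)/(H − s) = 138000 × (188765.3 − 319) / (188765.3 − 138000) = 138000 × 188446.3 / 50765.3 ≈ 512271 mm.
Depth of field = Df − Dn = 512271 − 79741 ≈ 432530 mm ≈ 433 m.

433 m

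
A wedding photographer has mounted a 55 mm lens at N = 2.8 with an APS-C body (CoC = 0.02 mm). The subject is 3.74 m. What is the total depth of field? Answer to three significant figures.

Hyperfocal distance H = f²/(N·c) + f = 55²/(2.8 × 0.02) + 55 = 3025/0.056 + 55 ≈ 54072.9 mm ≈ 54.07 m.
Near limit Dn = s·(H − f)/(H + s − 2f) = 3740 × (54072.9 − 55) / (54072.9 + 3740 − 2 × 55) = 3740 × 54017.9 / 57702.9 ≈ 3501.16 mm.
Far limit Df = s·(H − f)/(H − s) = 3740 × (54072.9 − 55) / (54072.9 − 3740) = 3740 × 54017.9 / 50332.9 ≈ 4013.82 mm.
Depth of field = Df − Dn = 4013.82 − 3501.16 ≈ 512.66 mm ≈ 0.513 m.

0.513 m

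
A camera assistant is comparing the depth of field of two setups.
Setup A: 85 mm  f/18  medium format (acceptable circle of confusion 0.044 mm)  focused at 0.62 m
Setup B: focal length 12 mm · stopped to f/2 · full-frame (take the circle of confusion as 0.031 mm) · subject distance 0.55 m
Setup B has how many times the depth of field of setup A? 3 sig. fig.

Setup A: H = 85²/(18×0.044) + 85 ≈ 9207.5 mm; DoF = Df − Dn = 658.626 − 585.654 ≈ 72.972 mm.
Setup B: H = 12²/(2×0.031) + 12 ≈ 2334.6 mm; DoF = Df − Dn = 715.81 − 446.56 ≈ 269.25 mm.
Ratio = 269.25 / 72.972 ≈ 3.69.

3.69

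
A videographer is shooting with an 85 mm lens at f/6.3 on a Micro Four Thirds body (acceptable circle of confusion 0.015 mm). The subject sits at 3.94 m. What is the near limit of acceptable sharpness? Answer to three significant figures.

3.75 m

Hyperfocal distance H = f²/(N·c) + f = 85²/(6.3 × 0.015) + 85 = 7225/0.0945 + 85 ≈ 76540.0 mm ≈ 76.54 m.
Near limit Dn = s·(H − f)/(H + s − 2f) = 3940 × (76540.0 − 85) / (76540.0 + 3940 − 2 × 85) = 3940 × 76455.0 / 80310.0 ≈ 3750.9 mm ≈ 3.75 m.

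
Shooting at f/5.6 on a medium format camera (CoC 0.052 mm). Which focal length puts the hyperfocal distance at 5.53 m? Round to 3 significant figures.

From H = f²/(N·c) + f, with f ≪ H: f ≈ √(H·N·c) = √(5530 × 5.6 × 0.052) = √1610.3 ≈ 40.13 mm.
Exact: f² + N·c·f − N·c·H = 0 ⇒ f = (−N·c + √((N·c)² + 4·N·c·H))/2 = (−0.2912 + √6441.4)/2 ≈ 39.984 mm ≈ 40.0 mm.

40.0 mm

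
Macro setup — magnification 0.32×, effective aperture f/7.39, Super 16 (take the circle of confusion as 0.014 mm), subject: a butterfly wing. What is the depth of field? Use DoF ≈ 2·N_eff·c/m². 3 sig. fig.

At magnification m, DoF ≈ 2·N_eff·c/m² = 2 × 7.39 × 0.014 / 0.32² = 0.2069 / 0.1024 ≈ 2.02 mm.

2.02 mm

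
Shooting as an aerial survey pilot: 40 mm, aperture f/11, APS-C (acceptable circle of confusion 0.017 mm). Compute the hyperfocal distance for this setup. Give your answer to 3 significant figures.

8.60 m

Hyperfocal distance H = f²/(N·c) + f = 40²/(11 × 0.017) + 40 = 1600/0.187 + 40 ≈ 8596.1 mm ≈ 8.60 m.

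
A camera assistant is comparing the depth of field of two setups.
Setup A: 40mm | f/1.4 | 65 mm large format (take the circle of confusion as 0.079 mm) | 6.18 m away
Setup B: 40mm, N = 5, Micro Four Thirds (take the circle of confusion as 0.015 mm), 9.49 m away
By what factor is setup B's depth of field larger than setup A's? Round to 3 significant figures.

Setup A: H = 40²/(1.4×0.079) + 40 ≈ 14506.5 mm; DoF = Df − Dn = 10737.1 − 4338.6 ≈ 6398.5 mm.
Setup B: H = 40²/(5×0.015) + 40 ≈ 21373.3 mm; DoF = Df − Dn = 17037 − 6577 ≈ 10460 mm.
Ratio = 10460 / 6398.5 ≈ 1.63.

1.63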